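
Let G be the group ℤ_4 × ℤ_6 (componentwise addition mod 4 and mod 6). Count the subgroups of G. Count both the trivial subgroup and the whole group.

16

|G| = 24, so by Lagrange every subgroup order divides 24. Divisors: 1, 2, 3, 4, 6, 8, 12, 24.
Subgroups by order — order 1: 1; order 2: 3; order 3: 1; order 4: 3; order 6: 3; order 8: 1; order 12: 3; order 24: 1.
Total: 1 + 3 + 1 + 3 + 3 + 1 + 3 + 1 = 16.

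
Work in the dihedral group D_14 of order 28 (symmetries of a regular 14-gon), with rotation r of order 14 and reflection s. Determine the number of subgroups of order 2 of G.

|G| = 28 and 2 | 28, so subgroups of order 2 are possible by Lagrange.
The subgroups of order 2 are: {e, r^10s}; {e, r^11s}; {e, r^12s}; {e, r^13s}; … (15 in all).
So G has 15 subgroups of order 2.

15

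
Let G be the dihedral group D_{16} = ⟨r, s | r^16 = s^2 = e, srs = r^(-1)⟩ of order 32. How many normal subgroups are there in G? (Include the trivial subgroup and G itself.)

8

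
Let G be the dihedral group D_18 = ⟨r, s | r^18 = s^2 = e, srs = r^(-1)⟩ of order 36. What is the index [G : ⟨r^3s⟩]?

18

|⟨r^3s⟩| = 2 and |G| = 36.
By Lagrange, [G : H] = |G|/|H| = 36/2 = 18.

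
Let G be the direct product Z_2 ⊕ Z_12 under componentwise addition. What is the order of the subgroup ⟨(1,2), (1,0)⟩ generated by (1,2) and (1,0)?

|⟨(1,2)⟩| = 6 and |⟨(1,0)⟩| = 2, so |H| is a multiple of lcm(6, 2) = 6 and divides |G| = 24.
Closing under the operation: H = {(0,0), (0,2), (0,4), (0,6), (0,8), (0,10), (1,0), (1,2), (1,4), (1,6), (1,8), (1,10)}, so |H| = 12.

12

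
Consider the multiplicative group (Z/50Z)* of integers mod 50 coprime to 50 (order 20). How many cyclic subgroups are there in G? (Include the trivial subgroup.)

6

Group the elements of G by the cyclic subgroup they generate; each cyclic subgroup of order d accounts for φ(d) elements.
Cyclic subgroups by order — order 1: 1; order 2: 1; order 4: 1; order 5: 1; order 10: 1; order 20: 1.
Total: 6.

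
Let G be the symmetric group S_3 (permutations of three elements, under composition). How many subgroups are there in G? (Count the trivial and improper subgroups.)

|G| = 6, so by Lagrange every subgroup order divides 6. Divisors: 1, 2, 3, 6.
Subgroups by order — order 1: 1; order 2: 3; order 3: 1; order 6: 1.
Total: 1 + 3 + 1 + 1 = 6.

6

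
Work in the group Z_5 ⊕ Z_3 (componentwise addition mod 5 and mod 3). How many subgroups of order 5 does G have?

|G| = 15 and 5 | 15, so subgroups of order 5 are possible by Lagrange.
The subgroups of order 5 are: {(0,0), (1,0), (2,0), (3,0), (4,0)}.
So G has 1 subgroup of order 5.

1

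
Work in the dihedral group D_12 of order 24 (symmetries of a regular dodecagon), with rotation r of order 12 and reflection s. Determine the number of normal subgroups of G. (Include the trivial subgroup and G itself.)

G has 34 subgroups. Checking conjugation-invariance by order — order 1: 1/1 normal; order 2: 1/13 normal; order 3: 1/1 normal; order 4: 1/7 normal; order 6: 1/5 normal; order 8: 0/3 normal; order 12: 3/3 normal; order 24: 1/1 normal.
Total normal subgroups: 9.

9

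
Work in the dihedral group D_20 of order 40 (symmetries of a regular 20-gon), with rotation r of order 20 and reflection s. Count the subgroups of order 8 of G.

|G| = 40 and 8 | 40, so subgroups of order 8 are possible by Lagrange.
The subgroups of order 8 are: {e, r^5, r^10, r^15, s, r^5s, r^10s, r^15s}; {e, r^5, r^10, r^15, rs, r^6s, r^11s, r^16s}; {e, r^5, r^10, r^15, r^2s, r^7s, r^12s, r^17s}; {e, r^5, r^10, r^15, r^3s, r^8s, r^13s, r^18s}; … (5 in all).
So G has 5 subgroups of order 8.

5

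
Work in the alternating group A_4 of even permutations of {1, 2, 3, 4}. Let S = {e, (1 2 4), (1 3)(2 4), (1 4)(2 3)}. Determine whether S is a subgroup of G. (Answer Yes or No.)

(1 2 4) ∈ S but its inverse (1 4 2) ∉ S, so S is not a subgroup.

No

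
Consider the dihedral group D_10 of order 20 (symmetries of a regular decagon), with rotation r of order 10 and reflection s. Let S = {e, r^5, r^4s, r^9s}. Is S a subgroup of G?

Yes

|S| = 4 divides |G| = 20, consistent with Lagrange.
S contains the identity, every element's inverse is in S, and S is closed under ·: it is a subgroup.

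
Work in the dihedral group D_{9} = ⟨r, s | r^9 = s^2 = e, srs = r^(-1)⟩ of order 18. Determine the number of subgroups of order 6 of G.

3

|G| = 18 and 6 | 18, so subgroups of order 6 are possible by Lagrange.
The subgroups of order 6 are: {e, r^3, r^6, r^2s, r^5s, r^8s}; {e, r^3, r^6, s, r^3s, r^6s}; {e, r^3, r^6, rs, r^4s, r^7s}.
So G has 3 subgroups of order 6.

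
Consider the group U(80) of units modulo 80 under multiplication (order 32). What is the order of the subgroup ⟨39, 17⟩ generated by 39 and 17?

8

|⟨39⟩| = 2 and |⟨17⟩| = 4, so |H| is a multiple of lcm(2, 4) = 4 and divides |G| = 32.
Closing under the operation: H = {1, 7, 17, 23, 33, 39, 49, 71}, so |H| = 8.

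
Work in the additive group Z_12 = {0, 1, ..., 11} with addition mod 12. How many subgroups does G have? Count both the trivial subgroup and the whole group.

6

A cyclic group of order 12 has exactly one subgroup for each divisor of 12.
Divisors of 12: 1, 2, 3, 4, 6, 12.
So Z_12 has 6 subgroups.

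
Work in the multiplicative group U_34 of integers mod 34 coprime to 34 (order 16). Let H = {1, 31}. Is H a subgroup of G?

31 ∈ H but its inverse 11 ∉ H, so H is not a subgroup.

No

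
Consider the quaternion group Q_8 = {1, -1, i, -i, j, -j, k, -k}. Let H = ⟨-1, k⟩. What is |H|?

|⟨-1⟩| = 2 and |⟨k⟩| = 4, so |H| is a multiple of lcm(2, 4) = 4 and divides |G| = 8.
Closing under the operation: H = {1, -1, k, -k}, so |H| = 4.

4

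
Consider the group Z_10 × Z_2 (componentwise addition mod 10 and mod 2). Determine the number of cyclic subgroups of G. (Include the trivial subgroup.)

Group the elements of G by the cyclic subgroup they generate; each cyclic subgroup of order d accounts for φ(d) elements.
Cyclic subgroups by order — order 1: 1; order 2: 3; order 5: 1; order 10: 3.
Total: 8.

8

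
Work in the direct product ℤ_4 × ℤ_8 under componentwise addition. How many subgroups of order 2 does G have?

|G| = 32 and 2 | 32, so subgroups of order 2 are possible by Lagrange.
The subgroups of order 2 are: {(0,0), (0,4)}; {(0,0), (2,0)}; {(0,0), (2,4)}.
So G has 3 subgroups of order 2.

3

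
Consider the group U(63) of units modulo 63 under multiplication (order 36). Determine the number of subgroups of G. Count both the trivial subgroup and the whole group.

30

|G| = 36, so by Lagrange every subgroup order divides 36. Divisors: 1, 2, 3, 4, 6, 9, 12, 18, 36.
Subgroups by order — order 1: 1; order 2: 3; order 3: 4; order 4: 1; order 6: 12; order 9: 1; order 12: 4; order 18: 3; order 36: 1.
Total: 1 + 3 + 4 + 1 + 12 + 1 + 4 + 3 + 1 = 30.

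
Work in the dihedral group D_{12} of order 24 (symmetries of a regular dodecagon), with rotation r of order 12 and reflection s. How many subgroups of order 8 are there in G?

|G| = 24 and 8 | 24, so subgroups of order 8 are possible by Lagrange.
The subgroups of order 8 are: {e, r^3, r^6, r^9, rs, r^4s, r^7s, r^10s}; {e, r^3, r^6, r^9, r^2s, r^5s, r^8s, r^11s}; {e, r^3, r^6, r^9, s, r^3s, r^6s, r^9s}.
So G has 3 subgroups of order 8.

3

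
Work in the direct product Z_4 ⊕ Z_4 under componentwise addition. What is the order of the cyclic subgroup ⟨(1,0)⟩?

The order of (1,0) in Z_4 × Z_4 is lcm(ord(1) in Z_4, ord(0) in Z_4).
ord(1) = 4 and ord(0) = 1, so |⟨(1,0)⟩| = lcm(4, 1) = 4.

4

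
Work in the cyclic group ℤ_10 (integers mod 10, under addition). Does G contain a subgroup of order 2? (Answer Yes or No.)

Yes

2 | 10. A subgroup of order 2 is {0, 5}.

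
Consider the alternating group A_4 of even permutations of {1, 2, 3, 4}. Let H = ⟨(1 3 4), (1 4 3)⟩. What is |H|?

3

|⟨(1 3 4)⟩| = 3 and |⟨(1 4 3)⟩| = 3, so |H| is a multiple of lcm(3, 3) = 3 and divides |G| = 12.
Closing under the operation: H = {e, (1 3 4), (1 4 3)}, so |H| = 3.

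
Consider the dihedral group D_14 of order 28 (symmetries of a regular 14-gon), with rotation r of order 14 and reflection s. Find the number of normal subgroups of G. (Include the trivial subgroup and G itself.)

7

G has 28 subgroups. Checking conjugation-invariance by order — order 1: 1/1 normal; order 2: 1/15 normal; order 4: 0/7 normal; order 7: 1/1 normal; order 14: 3/3 normal; order 28: 1/1 normal.
Total normal subgroups: 7.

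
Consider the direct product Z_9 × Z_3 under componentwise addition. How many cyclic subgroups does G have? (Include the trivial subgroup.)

8

Each element a generates a cyclic subgroup ⟨a⟩; distinct elements may generate the same one (a cyclic group of order d has φ(d) generators).
Cyclic subgroups by order — order 1: 1; order 3: 4; order 9: 3.
Total: 8.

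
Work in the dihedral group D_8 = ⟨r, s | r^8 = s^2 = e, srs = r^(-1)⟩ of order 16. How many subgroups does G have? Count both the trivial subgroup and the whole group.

|G| = 16, so by Lagrange every subgroup order divides 16. Divisors: 1, 2, 4, 8, 16.
Subgroups by order — order 1: 1; order 2: 9; order 4: 5; order 8: 3; order 16: 1.
Total: 1 + 9 + 5 + 3 + 1 = 19.

19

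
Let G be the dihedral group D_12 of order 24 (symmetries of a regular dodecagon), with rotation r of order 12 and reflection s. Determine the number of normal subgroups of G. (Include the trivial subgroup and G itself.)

G has 34 subgroups. Checking conjugation-invariance by order — order 1: 1/1 normal; order 2: 1/13 normal; order 3: 1/1 normal; order 4: 1/7 normal; order 6: 1/5 normal; order 8: 0/3 normal; order 12: 3/3 normal; order 24: 1/1 normal.
Total normal subgroups: 9.

9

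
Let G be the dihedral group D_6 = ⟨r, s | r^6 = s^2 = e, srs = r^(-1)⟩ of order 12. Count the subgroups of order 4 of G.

|G| = 12 and 4 | 12, so subgroups of order 4 are possible by Lagrange.
The subgroups of order 4 are: {e, r^3, r^2s, r^5s}; {e, r^3, s, r^3s}; {e, r^3, rs, r^4s}.
So G has 3 subgroups of order 4.

3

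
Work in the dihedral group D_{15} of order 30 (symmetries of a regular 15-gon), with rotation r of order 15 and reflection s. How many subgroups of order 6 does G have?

5

|G| = 30 and 6 | 30, so subgroups of order 6 are possible by Lagrange.
The subgroups of order 6 are: {e, r^5, r^10, s, r^5s, r^10s}; {e, r^5, r^10, rs, r^6s, r^11s}; {e, r^5, r^10, r^2s, r^7s, r^12s}; {e, r^5, r^10, r^3s, r^8s, r^13s}; … (5 in all).
So G has 5 subgroups of order 6.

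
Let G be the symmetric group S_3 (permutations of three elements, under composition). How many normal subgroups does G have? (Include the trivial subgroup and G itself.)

G has 6 subgroups. Checking conjugation-invariance by order — order 1: 1/1 normal; order 2: 0/3 normal; order 3: 1/1 normal; order 6: 1/1 normal.
Total normal subgroups: 3.

3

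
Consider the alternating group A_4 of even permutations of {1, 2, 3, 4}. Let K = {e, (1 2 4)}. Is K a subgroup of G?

(1 2 4) ∈ K but its inverse (1 4 2) ∉ K, so K is not a subgroup.

No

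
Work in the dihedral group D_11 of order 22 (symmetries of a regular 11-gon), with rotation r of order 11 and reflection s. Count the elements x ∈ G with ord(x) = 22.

0

No element of G has order 22 (even though 22 | 22).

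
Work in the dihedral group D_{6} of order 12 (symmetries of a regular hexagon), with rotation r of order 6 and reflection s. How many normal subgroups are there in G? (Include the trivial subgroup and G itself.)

G has 16 subgroups. Checking conjugation-invariance by order — order 1: 1/1 normal; order 2: 1/7 normal; order 3: 1/1 normal; order 4: 0/3 normal; order 6: 3/3 normal; order 12: 1/1 normal.
Total normal subgroups: 7.

7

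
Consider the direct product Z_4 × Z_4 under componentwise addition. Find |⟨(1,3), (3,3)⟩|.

|⟨(1,3)⟩| = 4 and |⟨(3,3)⟩| = 4, so |H| is a multiple of lcm(4, 4) = 4 and divides |G| = 16.
Closing under the operation: H = {(0,0), (0,2), (1,1), (1,3), (2,0), (2,2), (3,1), (3,3)}, so |H| = 8.

8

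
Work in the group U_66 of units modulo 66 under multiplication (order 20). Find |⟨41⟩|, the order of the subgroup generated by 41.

Compute successive powers of 41 mod 66: 41, 31, 17, 37, 65, 25, 35, 49, …; 41^10 ≡ 1 (mod 66).
So |⟨41⟩| = 10.

10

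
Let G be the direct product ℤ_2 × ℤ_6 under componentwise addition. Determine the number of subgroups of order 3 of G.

1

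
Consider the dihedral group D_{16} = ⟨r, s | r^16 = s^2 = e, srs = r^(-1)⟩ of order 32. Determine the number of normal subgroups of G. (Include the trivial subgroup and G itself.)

8

G has 36 subgroups. Checking conjugation-invariance by order — order 1: 1/1 normal; order 2: 1/17 normal; order 4: 1/9 normal; order 8: 1/5 normal; order 16: 3/3 normal; order 32: 1/1 normal.
Total normal subgroups: 8.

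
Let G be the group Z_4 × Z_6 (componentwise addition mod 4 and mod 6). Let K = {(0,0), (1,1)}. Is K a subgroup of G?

No

(1,1) ∈ K but its inverse (3,5) ∉ K, so K is not a subgroup.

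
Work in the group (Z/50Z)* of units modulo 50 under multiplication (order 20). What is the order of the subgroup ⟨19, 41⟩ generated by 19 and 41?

|⟨19⟩| = 10 and |⟨41⟩| = 5, so |H| is a multiple of lcm(10, 5) = 10 and divides |G| = 20.
Closing under the operation: H = {1, 9, 11, 19, 21, 29, 31, 39, 41, 49}, so |H| = 10.

10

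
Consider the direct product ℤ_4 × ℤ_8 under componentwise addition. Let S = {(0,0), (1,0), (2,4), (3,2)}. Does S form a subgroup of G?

No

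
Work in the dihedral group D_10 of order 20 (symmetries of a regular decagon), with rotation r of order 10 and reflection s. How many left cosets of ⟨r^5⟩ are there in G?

10

|⟨r^5⟩| = 2 and |G| = 20.
By Lagrange, [G : H] = |G|/|H| = 20/2 = 10.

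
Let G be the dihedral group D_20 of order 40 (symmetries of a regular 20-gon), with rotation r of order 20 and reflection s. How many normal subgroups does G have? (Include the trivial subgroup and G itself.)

G has 48 subgroups. Checking conjugation-invariance by order — order 1: 1/1 normal; order 2: 1/21 normal; order 4: 1/11 normal; order 5: 1/1 normal; order 8: 0/5 normal; order 10: 1/5 normal; order 20: 3/3 normal; order 40: 1/1 normal.
Total normal subgroups: 9.

9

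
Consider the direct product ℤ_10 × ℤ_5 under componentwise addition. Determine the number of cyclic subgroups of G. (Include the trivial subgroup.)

14

A cyclic subgroup of order d is generated by each of its φ(d) elements of order d, so the cyclic subgroups of order d number (#elements of order d)/φ(d).
Cyclic subgroups by order — order 1: 1; order 2: 1; order 5: 6; order 10: 6.
Total: 14.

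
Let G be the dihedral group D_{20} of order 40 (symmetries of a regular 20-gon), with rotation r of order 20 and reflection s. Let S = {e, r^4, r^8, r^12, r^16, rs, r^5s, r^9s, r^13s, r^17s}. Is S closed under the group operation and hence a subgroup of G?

|S| = 10 divides |G| = 40, consistent with Lagrange.
S contains the identity, every element's inverse is in S, and S is closed under ·: it is a subgroup.

Yes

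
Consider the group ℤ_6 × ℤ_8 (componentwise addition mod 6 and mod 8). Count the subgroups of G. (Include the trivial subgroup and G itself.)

22

|G| = 48, so by Lagrange every subgroup order divides 48. Divisors: 1, 2, 3, 4, 6, 8, 12, 16, 24, 48.
Subgroups by order — order 1: 1; order 2: 3; order 3: 1; order 4: 3; order 6: 3; order 8: 3; order 12: 3; order 16: 1; order 24: 3; order 48: 1.
Total: 1 + 3 + 1 + 3 + 3 + 3 + 3 + 1 + 3 + 1 = 22.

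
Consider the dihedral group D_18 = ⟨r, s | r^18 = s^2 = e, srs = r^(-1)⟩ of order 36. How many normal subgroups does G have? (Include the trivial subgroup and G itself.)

G has 45 subgroups. Checking conjugation-invariance by order — order 1: 1/1 normal; order 2: 1/19 normal; order 3: 1/1 normal; order 4: 0/9 normal; order 6: 1/7 normal; order 9: 1/1 normal; order 12: 0/3 normal; order 18: 3/3 normal; order 36: 1/1 normal.
Total normal subgroups: 9.

9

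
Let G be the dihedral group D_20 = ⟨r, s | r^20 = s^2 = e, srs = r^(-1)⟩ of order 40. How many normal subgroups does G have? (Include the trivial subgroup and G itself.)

9

G has 48 subgroups. Checking conjugation-invariance by order — order 1: 1/1 normal; order 2: 1/21 normal; order 4: 1/11 normal; order 5: 1/1 normal; order 8: 0/5 normal; order 10: 1/5 normal; order 20: 3/3 normal; order 40: 1/1 normal.
Total normal subgroups: 9.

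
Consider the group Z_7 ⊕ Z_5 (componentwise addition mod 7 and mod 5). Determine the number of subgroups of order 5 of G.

1

|G| = 35 and 5 | 35, so subgroups of order 5 are possible by Lagrange.
The subgroups of order 5 are: {(0,0), (0,1), (0,2), (0,3), (0,4)}.
So G has 1 subgroup of order 5.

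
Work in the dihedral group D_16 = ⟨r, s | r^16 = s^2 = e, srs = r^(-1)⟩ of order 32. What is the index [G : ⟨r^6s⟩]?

16

|⟨r^6s⟩| = 2 and |G| = 32.
By Lagrange, [G : H] = |G|/|H| = 32/2 = 16.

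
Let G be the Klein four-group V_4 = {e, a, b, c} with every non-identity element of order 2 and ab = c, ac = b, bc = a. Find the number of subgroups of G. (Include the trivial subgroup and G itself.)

|G| = 4, so by Lagrange every subgroup order divides 4. Divisors: 1, 2, 4.
Subgroups by order — order 1: 1; order 2: 3; order 4: 1.
Total: 1 + 3 + 1 = 5.

5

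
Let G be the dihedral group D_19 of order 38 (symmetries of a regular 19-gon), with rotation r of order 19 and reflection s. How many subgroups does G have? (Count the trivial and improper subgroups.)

22

|G| = 38, so by Lagrange every subgroup order divides 38. Divisors: 1, 2, 19, 38.
Subgroups by order — order 1: 1; order 2: 19; order 19: 1; order 38: 1.
Total: 1 + 19 + 1 + 1 = 22.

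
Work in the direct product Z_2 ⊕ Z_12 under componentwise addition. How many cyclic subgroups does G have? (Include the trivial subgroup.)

12

Group the elements of G by the cyclic subgroup they generate; each cyclic subgroup of order d accounts for φ(d) elements.
Cyclic subgroups by order — order 1: 1; order 2: 3; order 3: 1; order 4: 2; order 6: 3; order 12: 2.
Total: 12.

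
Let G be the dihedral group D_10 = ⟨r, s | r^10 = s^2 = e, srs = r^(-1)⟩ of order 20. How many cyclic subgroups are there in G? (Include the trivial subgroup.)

Each element a generates a cyclic subgroup ⟨a⟩; distinct elements may generate the same one (a cyclic group of order d has φ(d) generators).
Cyclic subgroups by order — order 1: 1; order 2: 11; order 5: 1; order 10: 1.
Total: 14.

14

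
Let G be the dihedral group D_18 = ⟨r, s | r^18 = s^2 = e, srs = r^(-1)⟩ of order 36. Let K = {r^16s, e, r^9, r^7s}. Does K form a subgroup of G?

|K| = 4 divides |G| = 36, consistent with Lagrange.
K contains the identity, every element's inverse is in K, and K is closed under ·: it is a subgroup.

Yes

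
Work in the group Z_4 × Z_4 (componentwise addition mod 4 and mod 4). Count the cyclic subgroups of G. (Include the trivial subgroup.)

10

A cyclic subgroup of order d is generated by each of its φ(d) elements of order d, so the cyclic subgroups of order d number (#elements of order d)/φ(d).
Cyclic subgroups by order — order 1: 1; order 2: 3; order 4: 6.
Total: 10.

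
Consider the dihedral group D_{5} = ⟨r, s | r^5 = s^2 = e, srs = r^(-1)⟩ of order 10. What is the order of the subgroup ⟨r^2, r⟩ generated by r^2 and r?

5

|⟨r^2⟩| = 5 and |⟨r⟩| = 5, so |H| is a multiple of lcm(5, 5) = 5 and divides |G| = 10.
Closing under the operation: H = {e, r, r^2, r^3, r^4}, so |H| = 5.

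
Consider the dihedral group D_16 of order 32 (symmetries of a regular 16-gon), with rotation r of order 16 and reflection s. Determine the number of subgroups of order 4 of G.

|G| = 32 and 4 | 32, so subgroups of order 4 are possible by Lagrange.
The subgroups of order 4 are: {e, r^8, r^2s, r^10s}; {e, r^8, r^3s, r^11s}; {e, r^4, r^8, r^12}; {e, r^8, r^4s, r^12s}; … (9 in all).
So G has 9 subgroups of order 4.

9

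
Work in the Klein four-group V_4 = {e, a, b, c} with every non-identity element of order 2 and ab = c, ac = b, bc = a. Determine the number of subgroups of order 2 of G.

|G| = 4 and 2 | 4, so subgroups of order 2 are possible by Lagrange.
The subgroups of order 2 are: {e, a}; {e, b}; {e, c}.
So G has 3 subgroups of order 2.

3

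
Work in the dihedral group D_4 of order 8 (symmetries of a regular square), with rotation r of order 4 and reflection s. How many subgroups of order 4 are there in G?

|G| = 8 and 4 | 8, so subgroups of order 4 are possible by Lagrange.
The subgroups of order 4 are: {e, r, r^2, r^3}; {e, r^2, s, r^2s}; {e, r^2, rs, r^3s}.
So G has 3 subgroups of order 4.

3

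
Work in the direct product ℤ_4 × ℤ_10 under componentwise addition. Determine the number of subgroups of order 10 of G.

|G| = 40 and 10 | 40, so subgroups of order 10 are possible by Lagrange.
The subgroups of order 10 are: {(0,0), (0,1), (0,2), (0,3), (0,4), (0,5), (0,6), (0,7), (0,8), (0,9)}; {(0,0), (0,2), (0,4), (0,6), (0,8), (2,0), (2,2), (2,4), (2,6), (2,8)}; {(0,0), (0,2), (0,4), (0,6), (0,8), (2,1), (2,3), (2,5), (2,7), (2,9)}.
So G has 3 subgroups of order 10.

3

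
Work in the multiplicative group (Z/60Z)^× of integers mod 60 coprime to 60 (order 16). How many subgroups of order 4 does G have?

11

|G| = 16 and 4 | 16, so subgroups of order 4 are possible by Lagrange.
The subgroups of order 4 are: {1, 11, 19, 29}; {1, 11, 31, 41}; {1, 11, 49, 59}; {1, 13, 37, 49}; … (11 in all).
So G has 11 subgroups of order 4.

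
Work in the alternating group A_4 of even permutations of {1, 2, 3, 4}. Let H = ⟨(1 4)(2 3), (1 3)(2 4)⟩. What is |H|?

4

|⟨(1 4)(2 3)⟩| = 2 and |⟨(1 3)(2 4)⟩| = 2, so |H| is a multiple of lcm(2, 2) = 2 and divides |G| = 12.
Closing under the operation: H = {e, (1 2)(3 4), (1 3)(2 4), (1 4)(2 3)}, so |H| = 4.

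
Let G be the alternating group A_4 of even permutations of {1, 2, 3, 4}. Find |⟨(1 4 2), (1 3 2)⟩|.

12

|⟨(1 4 2)⟩| = 3 and |⟨(1 3 2)⟩| = 3, so |H| is a multiple of lcm(3, 3) = 3 and divides |G| = 12.
Closing {(1 4 2), (1 3 2)} under the group operation gives all of G, so |H| = 12.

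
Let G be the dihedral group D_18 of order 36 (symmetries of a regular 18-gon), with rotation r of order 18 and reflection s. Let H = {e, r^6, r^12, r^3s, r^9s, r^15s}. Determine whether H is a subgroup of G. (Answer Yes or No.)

|H| = 6 divides |G| = 36, consistent with Lagrange.
H contains the identity, every element's inverse is in H, and H is closed under ·: it is a subgroup.

Yes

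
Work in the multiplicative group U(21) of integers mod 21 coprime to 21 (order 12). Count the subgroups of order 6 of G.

3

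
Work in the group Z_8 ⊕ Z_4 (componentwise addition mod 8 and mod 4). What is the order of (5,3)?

The order of (5,3) in Z_8 × Z_4 is lcm(ord(5) in Z_8, ord(3) in Z_4).
ord(5) = 8 and ord(3) = 4, so |⟨(5,3)⟩| = lcm(8, 4) = 8.

8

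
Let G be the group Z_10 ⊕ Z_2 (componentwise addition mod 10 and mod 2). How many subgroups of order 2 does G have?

3

|G| = 20 and 2 | 20, so subgroups of order 2 are possible by Lagrange.
The subgroups of order 2 are: {(0,0), (0,1)}; {(0,0), (5,0)}; {(0,0), (5,1)}.
So G has 3 subgroups of order 2.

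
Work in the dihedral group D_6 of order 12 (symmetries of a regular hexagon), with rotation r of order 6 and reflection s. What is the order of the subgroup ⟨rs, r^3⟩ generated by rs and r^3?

|⟨rs⟩| = 2 and |⟨r^3⟩| = 2, so |H| is a multiple of lcm(2, 2) = 2 and divides |G| = 12.
Closing under the operation: H = {e, r^3, rs, r^4s}, so |H| = 4.

4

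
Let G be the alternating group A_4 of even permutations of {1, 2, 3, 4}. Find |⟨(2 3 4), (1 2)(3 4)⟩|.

12

|⟨(2 3 4)⟩| = 3 and |⟨(1 2)(3 4)⟩| = 2, so |H| is a multiple of lcm(3, 2) = 6 and divides |G| = 12.
Closing {(2 3 4), (1 2)(3 4)} under the group operation gives all of G, so |H| = 12.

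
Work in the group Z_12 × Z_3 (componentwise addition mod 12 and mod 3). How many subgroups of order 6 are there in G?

|G| = 36 and 6 | 36, so subgroups of order 6 are possible by Lagrange.
The subgroups of order 6 are: {(0,0), (0,1), (0,2), (6,0), (6,1), (6,2)}; {(0,0), (2,0), (4,0), (6,0), (8,0), (10,0)}; {(0,0), (2,2), (4,1), (6,0), (8,2), (10,1)}; {(0,0), (2,1), (4,2), (6,0), (8,1), (10,2)}.
So G has 4 subgroups of order 6.

4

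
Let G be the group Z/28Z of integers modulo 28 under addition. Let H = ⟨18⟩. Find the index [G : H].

2

|⟨18⟩| = 14 and |G| = 28.
By Lagrange, [G : H] = |G|/|H| = 28/14 = 2.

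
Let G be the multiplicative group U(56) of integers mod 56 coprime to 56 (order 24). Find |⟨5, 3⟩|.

|⟨5⟩| = 6 and |⟨3⟩| = 6, so |H| is a multiple of lcm(6, 6) = 6 and divides |G| = 24.
Closing under the operation: H = {1, 3, 5, 9, 13, 15, 19, 23, 25, 27, 39, 45}, so |H| = 12.

12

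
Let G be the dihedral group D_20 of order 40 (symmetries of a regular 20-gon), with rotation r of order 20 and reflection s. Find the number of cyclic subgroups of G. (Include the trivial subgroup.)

Group the elements of G by the cyclic subgroup they generate; each cyclic subgroup of order d accounts for φ(d) elements.
Cyclic subgroups by order — order 1: 1; order 2: 21; order 4: 1; order 5: 1; order 10: 1; order 20: 1.
Total: 26.

26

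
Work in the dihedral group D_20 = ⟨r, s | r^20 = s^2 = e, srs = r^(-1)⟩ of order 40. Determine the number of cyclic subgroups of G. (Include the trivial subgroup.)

26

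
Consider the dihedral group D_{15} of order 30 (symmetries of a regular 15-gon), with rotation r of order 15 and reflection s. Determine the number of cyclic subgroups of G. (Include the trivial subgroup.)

A cyclic subgroup of order d is generated by each of its φ(d) elements of order d, so the cyclic subgroups of order d number (#elements of order d)/φ(d).
Cyclic subgroups by order — order 1: 1; order 2: 15; order 3: 1; order 5: 1; order 15: 1.
Total: 19.

19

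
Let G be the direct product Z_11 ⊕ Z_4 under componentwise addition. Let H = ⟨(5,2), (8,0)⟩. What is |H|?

|⟨(5,2)⟩| = 22 and |⟨(8,0)⟩| = 11, so |H| is a multiple of lcm(22, 11) = 22 and divides |G| = 44.
Closing under the operation: H = {(0,0), (0,2), (1,0), (1,2), (2,0), (2,2), (3,0), (3,2), (4,0), (4,2), (5,0), (5,2), (6,0), (6,2), (7,0), (7,2), (8,0), (8,2), (9,0), (9,2), (10,0), (10,2)}, so |H| = 22.

22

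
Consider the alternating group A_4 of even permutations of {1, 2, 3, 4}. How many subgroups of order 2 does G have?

|G| = 12 and 2 | 12, so subgroups of order 2 are possible by Lagrange.
The subgroups of order 2 are: {e, (1 2)(3 4)}; {e, (1 3)(2 4)}; {e, (1 4)(2 3)}.
So G has 3 subgroups of order 2.

3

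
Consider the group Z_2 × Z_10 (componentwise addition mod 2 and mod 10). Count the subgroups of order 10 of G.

3

|G| = 20 and 10 | 20, so subgroups of order 10 are possible by Lagrange.
The subgroups of order 10 are: {(0,0), (0,1), (0,2), (0,3), (0,4), (0,5), (0,6), (0,7), (0,8), (0,9)}; {(0,0), (0,2), (0,4), (0,6), (0,8), (1,0), (1,2), (1,4), (1,6), (1,8)}; {(0,0), (0,2), (0,4), (0,6), (0,8), (1,1), (1,3), (1,5), (1,7), (1,9)}.
So G has 3 subgroups of order 10.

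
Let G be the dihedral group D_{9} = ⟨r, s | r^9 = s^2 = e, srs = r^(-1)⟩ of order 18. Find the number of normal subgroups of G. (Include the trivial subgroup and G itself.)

G has 16 subgroups. Checking conjugation-invariance by order — order 1: 1/1 normal; order 2: 0/9 normal; order 3: 1/1 normal; order 6: 0/3 normal; order 9: 1/1 normal; order 18: 1/1 normal.
Total normal subgroups: 4.

4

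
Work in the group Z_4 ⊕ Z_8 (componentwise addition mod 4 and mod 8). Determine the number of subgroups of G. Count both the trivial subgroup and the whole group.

22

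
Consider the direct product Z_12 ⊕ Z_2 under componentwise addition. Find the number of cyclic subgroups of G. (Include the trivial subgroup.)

Group the elements of G by the cyclic subgroup they generate; each cyclic subgroup of order d accounts for φ(d) elements.
Cyclic subgroups by order — order 1: 1; order 2: 3; order 3: 1; order 4: 2; order 6: 3; order 12: 2.
Total: 12.

12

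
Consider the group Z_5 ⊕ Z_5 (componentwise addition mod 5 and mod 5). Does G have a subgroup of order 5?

Yes

5 | 25. A subgroup of order 5 is {(0,0), (0,1), (0,2), (0,3), (0,4)}.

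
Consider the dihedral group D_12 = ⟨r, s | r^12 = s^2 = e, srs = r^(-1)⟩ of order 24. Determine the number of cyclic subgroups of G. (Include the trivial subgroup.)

Group the elements of G by the cyclic subgroup they generate; each cyclic subgroup of order d accounts for φ(d) elements.
Cyclic subgroups by order — order 1: 1; order 2: 13; order 3: 1; order 4: 1; order 6: 1; order 12: 1.
Total: 18.

18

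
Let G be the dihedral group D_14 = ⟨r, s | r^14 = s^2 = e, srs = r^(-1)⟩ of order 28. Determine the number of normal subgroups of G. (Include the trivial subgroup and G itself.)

G has 28 subgroups. Checking conjugation-invariance by order — order 1: 1/1 normal; order 2: 1/15 normal; order 4: 0/7 normal; order 7: 1/1 normal; order 14: 3/3 normal; order 28: 1/1 normal.
Total normal subgroups: 7.

7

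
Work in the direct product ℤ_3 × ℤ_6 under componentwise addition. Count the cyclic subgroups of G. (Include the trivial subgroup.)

10

Group the elements of G by the cyclic subgroup they generate; each cyclic subgroup of order d accounts for φ(d) elements.
Cyclic subgroups by order — order 1: 1; order 2: 1; order 3: 4; order 6: 4.
Total: 10.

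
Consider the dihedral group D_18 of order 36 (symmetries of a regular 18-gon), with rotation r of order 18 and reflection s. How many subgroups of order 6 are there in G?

|G| = 36 and 6 | 36, so subgroups of order 6 are possible by Lagrange.
The subgroups of order 6 are: {e, r^6, r^12, r^4s, r^10s, r^16s}; {e, r^6, r^12, r^5s, r^11s, r^17s}; {e, r^6, r^12, s, r^6s, r^12s}; {e, r^6, r^12, rs, r^7s, r^13s}; … (7 in all).
So G has 7 subgroups of order 6.

7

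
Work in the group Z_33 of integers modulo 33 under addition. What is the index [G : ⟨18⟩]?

|⟨18⟩| = 11 and |G| = 33.
By Lagrange, [G : H] = |G|/|H| = 33/11 = 3.

3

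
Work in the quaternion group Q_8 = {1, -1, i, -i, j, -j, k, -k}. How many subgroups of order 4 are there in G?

|G| = 8 and 4 | 8, so subgroups of order 4 are possible by Lagrange.
The subgroups of order 4 are: {1, -1, i, -i}; {1, -1, j, -j}; {1, -1, k, -k}.
So G has 3 subgroups of order 4.

3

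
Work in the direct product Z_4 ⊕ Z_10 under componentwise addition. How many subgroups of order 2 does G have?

3

|G| = 40 and 2 | 40, so subgroups of order 2 are possible by Lagrange.
The subgroups of order 2 are: {(0,0), (0,5)}; {(0,0), (2,0)}; {(0,0), (2,5)}.
So G has 3 subgroups of order 2.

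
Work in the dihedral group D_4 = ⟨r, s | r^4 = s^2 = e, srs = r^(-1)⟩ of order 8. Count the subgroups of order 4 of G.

|G| = 8 and 4 | 8, so subgroups of order 4 are possible by Lagrange.
The subgroups of order 4 are: {e, r, r^2, r^3}; {e, r^2, s, r^2s}; {e, r^2, rs, r^3s}.
So G has 3 subgroups of order 4.

3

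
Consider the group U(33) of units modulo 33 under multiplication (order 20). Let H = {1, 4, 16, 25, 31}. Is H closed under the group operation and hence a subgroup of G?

|H| = 5 divides |G| = 20, consistent with Lagrange.
H contains the identity, every element's inverse is in H, and H is closed under ·: it is a subgroup.
In fact H = ⟨16⟩.

Yes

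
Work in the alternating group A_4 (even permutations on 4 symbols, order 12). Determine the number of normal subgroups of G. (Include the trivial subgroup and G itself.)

3

G has 10 subgroups. Checking conjugation-invariance by order — order 1: 1/1 normal; order 2: 0/3 normal; order 3: 0/4 normal; order 4: 1/1 normal; order 12: 1/1 normal.
Total normal subgroups: 3.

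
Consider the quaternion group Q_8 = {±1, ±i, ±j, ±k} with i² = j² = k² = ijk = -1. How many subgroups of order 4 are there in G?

3

|G| = 8 and 4 | 8, so subgroups of order 4 are possible by Lagrange.
The subgroups of order 4 are: {1, -1, i, -i}; {1, -1, j, -j}; {1, -1, k, -k}.
So G has 3 subgroups of order 4.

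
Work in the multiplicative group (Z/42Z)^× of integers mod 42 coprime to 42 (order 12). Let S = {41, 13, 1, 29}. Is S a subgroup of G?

|S| = 4 divides |G| = 12, consistent with Lagrange.
S contains the identity, every element's inverse is in S, and S is closed under ·: it is a subgroup.

Yes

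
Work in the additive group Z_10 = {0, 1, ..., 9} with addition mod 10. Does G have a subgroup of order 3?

No

3 does not divide |G| = 10, so by Lagrange no subgroup of order 3 exists.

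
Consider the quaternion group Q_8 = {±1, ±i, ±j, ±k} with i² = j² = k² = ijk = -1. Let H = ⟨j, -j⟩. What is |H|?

|⟨j⟩| = 4 and |⟨-j⟩| = 4, so |H| is a multiple of lcm(4, 4) = 4 and divides |G| = 8.
Closing under the operation: H = {1, -1, j, -j}, so |H| = 4.

4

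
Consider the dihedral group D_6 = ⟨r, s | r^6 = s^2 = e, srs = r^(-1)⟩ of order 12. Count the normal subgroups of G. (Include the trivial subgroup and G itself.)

G has 16 subgroups. Checking conjugation-invariance by order — order 1: 1/1 normal; order 2: 1/7 normal; order 3: 1/1 normal; order 4: 0/3 normal; order 6: 3/3 normal; order 12: 1/1 normal.
Total normal subgroups: 7.

7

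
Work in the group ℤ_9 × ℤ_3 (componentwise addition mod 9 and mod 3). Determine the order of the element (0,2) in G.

3

The order of (0,2) in Z_9 × Z_3 is lcm(ord(0) in Z_9, ord(2) in Z_3).
ord(0) = 1 and ord(2) = 3, so |⟨(0,2)⟩| = lcm(1, 3) = 3.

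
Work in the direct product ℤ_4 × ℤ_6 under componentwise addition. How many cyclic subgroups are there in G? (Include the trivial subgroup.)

12

A cyclic subgroup of order d is generated by each of its φ(d) elements of order d, so the cyclic subgroups of order d number (#elements of order d)/φ(d).
Cyclic subgroups by order — order 1: 1; order 2: 3; order 3: 1; order 4: 2; order 6: 3; order 12: 2.
Total: 12.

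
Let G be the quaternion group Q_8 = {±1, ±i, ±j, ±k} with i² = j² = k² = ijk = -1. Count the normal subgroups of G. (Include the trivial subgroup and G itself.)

G has 6 subgroups. Checking conjugation-invariance by order — order 1: 1/1 normal; order 2: 1/1 normal; order 4: 3/3 normal; order 8: 1/1 normal.
Total normal subgroups: 6.

6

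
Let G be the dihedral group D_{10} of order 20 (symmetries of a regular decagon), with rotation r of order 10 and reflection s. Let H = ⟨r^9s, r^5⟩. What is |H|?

|⟨r^9s⟩| = 2 and |⟨r^5⟩| = 2, so |H| is a multiple of lcm(2, 2) = 2 and divides |G| = 20.
Closing under the operation: H = {e, r^5, r^4s, r^9s}, so |H| = 4.

4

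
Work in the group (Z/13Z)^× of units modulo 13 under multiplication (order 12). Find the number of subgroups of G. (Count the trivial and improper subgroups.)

|G| = 12, so by Lagrange every subgroup order divides 12. Divisors: 1, 2, 3, 4, 6, 12.
Subgroups by order — order 1: 1; order 2: 1; order 3: 1; order 4: 1; order 6: 1; order 12: 1.
Total: 1 + 1 + 1 + 1 + 1 + 1 = 6.

6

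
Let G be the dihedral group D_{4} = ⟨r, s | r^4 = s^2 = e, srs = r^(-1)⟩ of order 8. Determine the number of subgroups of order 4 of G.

3

|G| = 8 and 4 | 8, so subgroups of order 4 are possible by Lagrange.
The subgroups of order 4 are: {e, r, r^2, r^3}; {e, r^2, s, r^2s}; {e, r^2, rs, r^3s}.
So G has 3 subgroups of order 4.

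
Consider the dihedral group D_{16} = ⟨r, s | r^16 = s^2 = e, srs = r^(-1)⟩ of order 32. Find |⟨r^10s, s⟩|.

16

|⟨r^10s⟩| = 2 and |⟨s⟩| = 2, so |H| is a multiple of lcm(2, 2) = 2 and divides |G| = 32.
Closing under the operation: H = {e, r^2, r^4, r^6, r^8, r^10, r^12, r^14, s, r^2s, r^4s, r^6s, r^8s, r^10s, r^12s, r^14s}, so |H| = 16.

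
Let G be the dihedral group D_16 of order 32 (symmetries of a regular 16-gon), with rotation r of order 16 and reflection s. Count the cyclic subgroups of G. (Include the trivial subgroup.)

Group the elements of G by the cyclic subgroup they generate; each cyclic subgroup of order d accounts for φ(d) elements.
Cyclic subgroups by order — order 1: 1; order 2: 17; order 4: 1; order 8: 1; order 16: 1.
Total: 21.

21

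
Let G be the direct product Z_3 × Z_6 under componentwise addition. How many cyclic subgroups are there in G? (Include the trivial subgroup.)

A cyclic subgroup of order d is generated by each of its φ(d) elements of order d, so the cyclic subgroups of order d number (#elements of order d)/φ(d).
Cyclic subgroups by order — order 1: 1; order 2: 1; order 3: 4; order 6: 4.
Total: 10.

10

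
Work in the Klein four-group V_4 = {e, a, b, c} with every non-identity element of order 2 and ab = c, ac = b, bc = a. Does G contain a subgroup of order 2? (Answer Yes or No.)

Yes

2 | 4. A subgroup of order 2 is {e, a}.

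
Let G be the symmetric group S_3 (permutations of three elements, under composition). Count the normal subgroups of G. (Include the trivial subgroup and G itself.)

3

G has 6 subgroups. Checking conjugation-invariance by order — order 1: 1/1 normal; order 2: 0/3 normal; order 3: 1/1 normal; order 6: 1/1 normal.
Total normal subgroups: 3.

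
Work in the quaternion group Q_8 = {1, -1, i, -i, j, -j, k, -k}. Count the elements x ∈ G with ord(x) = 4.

The elements of order 4 are: i, -i, j, -j, k, -k.
That's 6.

6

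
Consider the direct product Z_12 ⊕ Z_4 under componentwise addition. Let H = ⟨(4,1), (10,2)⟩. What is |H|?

24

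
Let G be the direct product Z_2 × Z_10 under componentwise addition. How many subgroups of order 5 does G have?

1

|G| = 20 and 5 | 20, so subgroups of order 5 are possible by Lagrange.
The subgroups of order 5 are: {(0,0), (0,2), (0,4), (0,6), (0,8)}.
So G has 1 subgroup of order 5.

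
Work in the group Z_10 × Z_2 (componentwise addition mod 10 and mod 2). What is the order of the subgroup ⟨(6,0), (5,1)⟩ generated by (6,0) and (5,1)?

10

|⟨(6,0)⟩| = 5 and |⟨(5,1)⟩| = 2, so |H| is a multiple of lcm(5, 2) = 10 and divides |G| = 20.
Closing under the operation: H = {(0,0), (1,1), (2,0), (3,1), (4,0), (5,1), (6,0), (7,1), (8,0), (9,1)}, so |H| = 10.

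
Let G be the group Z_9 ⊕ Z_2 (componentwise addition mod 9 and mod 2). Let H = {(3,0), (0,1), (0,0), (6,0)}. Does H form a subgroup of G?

No

|H| = 4 does not divide |G| = 18, so by Lagrange H is not a subgroup.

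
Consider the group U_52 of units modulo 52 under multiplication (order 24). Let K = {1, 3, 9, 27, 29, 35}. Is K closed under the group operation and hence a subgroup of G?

Yes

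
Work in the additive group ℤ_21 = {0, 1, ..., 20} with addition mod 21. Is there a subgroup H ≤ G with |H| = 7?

7 | 21. A subgroup of order 7 is {0, 3, 6, 9, 12, 15, 18}.

Yes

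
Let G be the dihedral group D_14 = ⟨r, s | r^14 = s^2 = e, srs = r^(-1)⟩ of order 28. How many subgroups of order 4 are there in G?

|G| = 28 and 4 | 28, so subgroups of order 4 are possible by Lagrange.
The subgroups of order 4 are: {e, r^7, r^3s, r^10s}; {e, r^7, r^4s, r^11s}; {e, r^7, r^5s, r^12s}; {e, r^7, r^6s, r^13s}; … (7 in all).
So G has 7 subgroups of order 4.

7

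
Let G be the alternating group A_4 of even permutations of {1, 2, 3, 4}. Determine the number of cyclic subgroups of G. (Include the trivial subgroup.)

A cyclic subgroup of order d is generated by each of its φ(d) elements of order d, so the cyclic subgroups of order d number (#elements of order d)/φ(d).
Cyclic subgroups by order — order 1: 1; order 2: 3; order 3: 4.
Total: 8.

8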